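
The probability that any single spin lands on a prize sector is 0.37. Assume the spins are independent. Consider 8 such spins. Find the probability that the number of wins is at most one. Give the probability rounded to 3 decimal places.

0.141

X ~ Binomial(8, 0.37); P(X ≤ 1) = Σ C(8,k) p^k (1−p)^(8−k) over k:
  k=0: C(8,0)·0.37^0·0.63^8 = 0.02482
  k=1: C(8,1)·0.37^1·0.63^7 = 0.11659
Total = 0.14141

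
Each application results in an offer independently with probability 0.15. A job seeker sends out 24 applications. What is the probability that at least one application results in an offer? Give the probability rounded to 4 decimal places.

P(at least one) = 1 − P(none) = 1 − (1 − 0.15)^24
= 1 − 0.020233 = 0.979767

0.9798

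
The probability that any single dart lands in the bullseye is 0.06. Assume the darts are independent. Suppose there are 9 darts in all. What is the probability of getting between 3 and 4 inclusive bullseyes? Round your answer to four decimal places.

0.0137

X ~ Binomial(9, 0.06); P(3 ≤ X ≤ 4) = Σ C(9,k) p^k (1−p)^(9−k) over k:
  k=3: C(9,3)·0.06^3·0.94^6 = 0.012517
  k=4: C(9,4)·0.06^4·0.94^5 = 0.001198
Total = 0.013715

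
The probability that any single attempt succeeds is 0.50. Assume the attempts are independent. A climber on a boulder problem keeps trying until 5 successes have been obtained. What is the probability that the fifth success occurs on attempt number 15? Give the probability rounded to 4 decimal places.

0.0305

Y = trial on which the fifth success occurs; negative binomial, r=5, p=0.50.
P(Y=15) = C(14,4) · p^5 · (1−p)^10
= 1001 · 0.03125 · 0.00097656 = 0.030548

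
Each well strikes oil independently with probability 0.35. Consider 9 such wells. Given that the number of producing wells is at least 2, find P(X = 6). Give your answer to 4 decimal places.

0.0482

X ~ Binomial(9, 0.35). Want P(X=6 | X≥2) = P(X=6) / P(X≥2).
P(X=6) = C(9,6)·0.35^6·0.65^3 = 0.042406
P(X≥2) = 1 − 0.020712 − 0.100373 = 0.878915
Ratio = 0.042406 / 0.878915 = 0.048248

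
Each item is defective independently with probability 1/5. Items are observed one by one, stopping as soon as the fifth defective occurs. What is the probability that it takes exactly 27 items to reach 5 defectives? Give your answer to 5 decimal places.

Y = trial on which the fifth success occurs; negative binomial, r=5, p=0.20.
P(Y=27) = C(26,4) · p^5 · (1−p)^22
= 14950 · 0.00032 · 0.0073787 = 0.0352997

0.03530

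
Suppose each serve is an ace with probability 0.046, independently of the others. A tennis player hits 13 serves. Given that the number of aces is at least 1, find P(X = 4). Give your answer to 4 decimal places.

X ~ Binomial(13, 0.046). Want P(X=4 | X≥1) = P(X=4) / P(X≥1).
P(X=4) = C(13,4)·0.046^4·0.954^9 = 0.002095
P(X≥1) = 1 − 0.542162 = 0.457838
Ratio = 0.002095 / 0.457838 = 0.004577

0.0046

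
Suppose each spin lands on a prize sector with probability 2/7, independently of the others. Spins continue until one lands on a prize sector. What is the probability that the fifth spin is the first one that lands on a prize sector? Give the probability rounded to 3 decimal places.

0.074

Geometric (trials to first success), p = 0.285714.
P(Y = 5) = (1−p)^4 · p = 0.26031 · 0.285714 = 0.07437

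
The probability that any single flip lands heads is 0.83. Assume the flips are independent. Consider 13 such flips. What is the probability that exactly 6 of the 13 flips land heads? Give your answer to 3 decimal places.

X ~ Binomial(n=13, p=0.83).
P(X=6) = C(13,6) · p^6 · (1−p)^7
= 1716 · 0.32694 · 4.1034e-06 = 0.00230

0.002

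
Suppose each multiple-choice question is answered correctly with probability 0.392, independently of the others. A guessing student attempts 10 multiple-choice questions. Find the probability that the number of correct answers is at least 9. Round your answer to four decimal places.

0.0014

X ~ Binomial(10, 0.392); P(X ≥ 9) = Σ C(10,k) p^k (1−p)^(10−k) over k:
  k=9: C(10,9)·0.392^9·0.608^1 = 0.001329
  k=10: C(10,10)·0.392^10·0.608^0 = 0.000086
Total = 0.001415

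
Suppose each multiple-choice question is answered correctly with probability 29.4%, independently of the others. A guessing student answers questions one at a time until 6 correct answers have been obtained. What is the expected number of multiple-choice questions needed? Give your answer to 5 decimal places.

20.40816

Y = total multiple-choice questions until the sixth success; negative binomial with r=6, p=0.294.
E[Y] = r / p = 6 / 0.294 = 20.4081633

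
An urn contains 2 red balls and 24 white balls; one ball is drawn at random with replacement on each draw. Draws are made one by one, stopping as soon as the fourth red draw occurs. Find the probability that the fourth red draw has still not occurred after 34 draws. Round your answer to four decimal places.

0.7362

Needing more than 34 draws ⇔ fewer than 4 successes in the first 34. With X ~ Binomial(34, 0.076923), P(Y > 34) = P(X ≤ 3).
  k=0: C(34,0)·0.076923^0·0.923077^34 = 0.065779
  k=1: C(34,1)·0.076923^1·0.923077^33 = 0.186374
  k=2: C(34,2)·0.076923^2·0.923077^32 = 0.256265
  k=3: C(34,3)·0.076923^3·0.923077^31 = 0.227791
P(X ≤ 3) = 0.736209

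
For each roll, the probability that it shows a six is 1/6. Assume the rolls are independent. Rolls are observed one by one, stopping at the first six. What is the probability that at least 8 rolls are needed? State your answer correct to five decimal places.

Y = number of rolls to the first success; geometric, p = 0.166667.
P(Y > 7) = P(first 7 all fail) = (1−p)^7 = 0.2790816

0.27908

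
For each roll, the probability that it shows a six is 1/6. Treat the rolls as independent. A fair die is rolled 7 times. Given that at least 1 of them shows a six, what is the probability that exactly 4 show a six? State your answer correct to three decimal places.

0.022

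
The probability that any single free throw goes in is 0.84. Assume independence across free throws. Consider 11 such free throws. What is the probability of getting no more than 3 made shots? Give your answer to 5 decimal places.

X ~ Binomial(11, 0.84); P(X ≤ 3) = Σ C(11,k) p^k (1−p)^(11−k) over k:
  k=0: C(11,0)·0.84^0·0.16^11 = 0.0000000
  k=1: C(11,1)·0.84^1·0.16^10 = 0.0000001
  k=2: C(11,2)·0.84^2·0.16^9 = 0.0000027
  k=3: C(11,3)·0.84^3·0.16^8 = 0.0000420
Total = 0.0000448

0.00004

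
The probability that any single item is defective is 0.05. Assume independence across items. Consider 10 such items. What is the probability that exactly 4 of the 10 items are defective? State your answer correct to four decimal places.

0.0010

X ~ Binomial(n=10, p=0.05).
P(X=4) = C(10,4) · p^4 · (1−p)^6
= 210 · 6.25e-06 · 0.73509 = 0.000965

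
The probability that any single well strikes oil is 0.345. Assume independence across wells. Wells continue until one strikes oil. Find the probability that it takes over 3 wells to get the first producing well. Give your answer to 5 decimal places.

Y = number of wells to the first success; geometric, p = 0.345.
P(Y > 3) = P(first 3 all fail) = (1−p)^3 = 0.2810114

0.28101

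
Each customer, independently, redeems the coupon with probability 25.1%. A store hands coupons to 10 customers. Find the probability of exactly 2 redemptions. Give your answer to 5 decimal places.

0.28081

X ~ Binomial(n=10, p=0.251).
P(X=2) = C(10,2) · p^2 · (1−p)^8
= 45 · 0.063001 · 0.09905 = 0.2808112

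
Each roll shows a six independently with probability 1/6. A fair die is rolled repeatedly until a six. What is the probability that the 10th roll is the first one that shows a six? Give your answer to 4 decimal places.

0.0323

Geometric (trials to first success), p = 0.166667.
P(Y = 10) = (1−p)^9 · p = 0.19381 · 0.166667 = 0.032301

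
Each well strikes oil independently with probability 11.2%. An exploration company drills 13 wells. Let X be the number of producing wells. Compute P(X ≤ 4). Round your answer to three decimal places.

X ~ Binomial(13, 0.112); P(X ≤ 4) = Σ C(13,k) p^k (1−p)^(13−k) over k:
  k=0: C(13,0)·0.112^0·0.888^13 = 0.21349
  k=1: C(13,1)·0.112^1·0.888^12 = 0.35004
  k=2: C(13,2)·0.112^2·0.888^11 = 0.26489
  k=3: C(13,3)·0.112^3·0.888^10 = 0.12250
  k=4: C(13,4)·0.112^4·0.888^9 = 0.03863
Total = 0.98955

0.990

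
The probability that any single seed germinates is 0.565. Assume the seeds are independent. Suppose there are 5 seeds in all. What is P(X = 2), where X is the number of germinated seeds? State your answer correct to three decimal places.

0.263

X ~ Binomial(n=5, p=0.565).
P(X=2) = C(5,2) · p^2 · (1−p)^3
= 10 · 0.31922 · 0.082313 = 0.26276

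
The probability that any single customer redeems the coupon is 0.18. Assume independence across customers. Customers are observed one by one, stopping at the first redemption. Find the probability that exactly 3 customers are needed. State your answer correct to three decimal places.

Geometric (trials to first success), p = 0.18.
P(Y = 3) = (1−p)^2 · p = 0.6724 · 0.18 = 0.12103

0.121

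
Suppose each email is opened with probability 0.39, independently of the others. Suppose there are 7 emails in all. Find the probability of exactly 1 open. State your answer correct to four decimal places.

0.1407

X ~ Binomial(n=7, p=0.39).
P(X=1) = C(7,1) · p^1 · (1−p)^6
= 7 · 0.39 · 0.05152 = 0.140651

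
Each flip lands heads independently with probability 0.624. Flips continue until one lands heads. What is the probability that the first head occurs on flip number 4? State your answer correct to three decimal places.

0.033

Geometric (trials to first success), p = 0.624.
P(Y = 4) = (1−p)^3 · p = 0.053157 · 0.624 = 0.03317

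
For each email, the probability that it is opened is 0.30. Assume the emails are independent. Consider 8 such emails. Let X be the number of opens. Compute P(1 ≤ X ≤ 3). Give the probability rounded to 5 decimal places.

X ~ Binomial(8, 0.30); P(1 ≤ X ≤ 3) = Σ C(8,k) p^k (1−p)^(8−k) over k:
  k=1: C(8,1)·0.30^1·0.70^7 = 0.1976503
  k=2: C(8,2)·0.30^2·0.70^6 = 0.2964755
  k=3: C(8,3)·0.30^3·0.70^5 = 0.2541218
Total = 0.7482476

0.74825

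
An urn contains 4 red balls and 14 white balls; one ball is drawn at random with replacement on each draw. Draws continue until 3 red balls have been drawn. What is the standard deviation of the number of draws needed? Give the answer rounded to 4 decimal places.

6.8739

Y = total draws until the third success; negative binomial with r=3, p=0.222222.
SD(Y) = √[r(1−p)/p²] = √(47.250000) = 6.873864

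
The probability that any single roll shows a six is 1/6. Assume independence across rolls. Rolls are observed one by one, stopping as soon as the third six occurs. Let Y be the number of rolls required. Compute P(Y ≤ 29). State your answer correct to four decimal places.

0.8835

Finishing within 29 rolls ⇔ at least 3 successes in the first 29. With X ~ Binomial(29, 0.166667), P(Y ≤ 29) = 1 − P(X ≤ 2).
  k=0: C(29,0)·0.166667^0·0.833333^29 = 0.005055
  k=1: C(29,1)·0.166667^1·0.833333^28 = 0.029321
  k=2: C(29,2)·0.166667^2·0.833333^27 = 0.082097
1 − 0.116473 = 0.883527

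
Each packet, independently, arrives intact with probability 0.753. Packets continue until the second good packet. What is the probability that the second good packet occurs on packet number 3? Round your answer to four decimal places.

0.2801

Y = trial on which the second success occurs; negative binomial, r=2, p=0.753.
P(Y=3) = C(2,1) · p^2 · (1−p)^1
= 2 · 0.56701 · 0.247 = 0.280102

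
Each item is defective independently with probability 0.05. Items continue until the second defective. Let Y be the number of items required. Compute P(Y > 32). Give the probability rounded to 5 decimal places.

0.51996

Needing more than 32 items ⇔ fewer than 2 successes in the first 32. With X ~ Binomial(32, 0.05), P(Y > 32) = P(X ≤ 1).
  k=0: C(32,0)·0.05^0·0.95^32 = 0.1937115
  k=1: C(32,1)·0.05^1·0.95^31 = 0.3262509
P(X ≤ 1) = 0.5199624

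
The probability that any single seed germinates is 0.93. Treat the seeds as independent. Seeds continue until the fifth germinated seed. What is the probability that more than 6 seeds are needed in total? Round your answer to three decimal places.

0.061

Needing more than 6 seeds ⇔ fewer than 5 successes in the first 6. With X ~ Binomial(6, 0.93), P(Y > 6) = P(X ≤ 4).
  k=0: C(6,0)·0.93^0·0.07^6 = 0.00000
  k=1: C(6,1)·0.93^1·0.07^5 = 0.00001
  k=2: C(6,2)·0.93^2·0.07^4 = 0.00031
  k=3: C(6,3)·0.93^3·0.07^3 = 0.00552
  k=4: C(6,4)·0.93^4·0.07^2 = 0.05498
P(X ≤ 4) = 0.06082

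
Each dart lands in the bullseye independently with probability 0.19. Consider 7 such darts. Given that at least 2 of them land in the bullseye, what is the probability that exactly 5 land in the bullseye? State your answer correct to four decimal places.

0.0086

X ~ Binomial(7, 0.19). Want P(X=5 | X≥2) = P(X=5) / P(X≥2).
P(X=5) = C(7,5)·0.19^5·0.81^2 = 0.003412
P(X≥2) = 1 − 0.228768 − 0.375631 = 0.395601
Ratio = 0.003412 / 0.395601 = 0.008624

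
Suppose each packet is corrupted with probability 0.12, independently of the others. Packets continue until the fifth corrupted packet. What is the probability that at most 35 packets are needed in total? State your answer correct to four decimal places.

0.4125

Finishing within 35 packets ⇔ at least 5 successes in the first 35. With X ~ Binomial(35, 0.12), P(Y ≤ 35) = 1 − P(X ≤ 4).
  k=0: C(35,0)·0.12^0·0.88^35 = 0.011400
  k=1: C(35,1)·0.12^1·0.88^34 = 0.054408
  k=2: C(35,2)·0.12^2·0.88^33 = 0.126127
  k=3: C(35,3)·0.12^3·0.88^32 = 0.189190
  k=4: C(35,4)·0.12^4·0.88^31 = 0.206389
1 − 0.587514 = 0.412486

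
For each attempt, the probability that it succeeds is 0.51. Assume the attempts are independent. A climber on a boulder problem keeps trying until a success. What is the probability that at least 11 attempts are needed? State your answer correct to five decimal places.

0.00080

Y = number of attempts to the first success; geometric, p = 0.51.
P(Y > 10) = P(first 10 all fail) = (1−p)^10 = 0.0007979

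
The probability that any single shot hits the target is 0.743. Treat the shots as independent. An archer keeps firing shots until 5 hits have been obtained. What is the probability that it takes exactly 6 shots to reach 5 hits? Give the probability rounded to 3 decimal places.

0.291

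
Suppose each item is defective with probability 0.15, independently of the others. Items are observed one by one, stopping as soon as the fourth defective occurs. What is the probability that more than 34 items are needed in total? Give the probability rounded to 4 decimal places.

0.2285

Needing more than 34 items ⇔ fewer than 4 successes in the first 34. With X ~ Binomial(34, 0.15), P(Y > 34) = P(X ≤ 3).
  k=0: C(34,0)·0.15^0·0.85^34 = 0.003983
  k=1: C(34,1)·0.15^1·0.85^33 = 0.023900
  k=2: C(34,2)·0.15^2·0.85^32 = 0.069591
  k=3: C(34,3)·0.15^3·0.85^31 = 0.130994
P(X ≤ 3) = 0.228468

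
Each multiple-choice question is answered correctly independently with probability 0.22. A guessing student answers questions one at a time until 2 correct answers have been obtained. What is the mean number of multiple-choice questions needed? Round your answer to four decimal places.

Y = total multiple-choice questions until the second success; negative binomial with r=2, p=0.22.
E[Y] = r / p = 2 / 0.22 = 9.090909

9.0909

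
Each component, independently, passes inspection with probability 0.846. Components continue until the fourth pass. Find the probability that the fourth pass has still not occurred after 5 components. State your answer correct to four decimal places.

0.1722

Needing more than 5 components ⇔ fewer than 4 successes in the first 5. With X ~ Binomial(5, 0.846), P(Y > 5) = P(X ≤ 3).
  k=0: C(5,0)·0.846^0·0.154^5 = 0.000087
  k=1: C(5,1)·0.846^1·0.154^4 = 0.002379
  k=2: C(5,2)·0.846^2·0.154^3 = 0.026140
  k=3: C(5,3)·0.846^3·0.154^2 = 0.143599
P(X ≤ 3) = 0.172205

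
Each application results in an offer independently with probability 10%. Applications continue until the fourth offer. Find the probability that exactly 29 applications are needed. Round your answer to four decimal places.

0.0235

Y = trial on which the fourth success occurs; negative binomial, r=4, p=0.10.
P(Y=29) = C(28,3) · p^4 · (1−p)^25
= 3276 · 0.0001 · 0.07179 = 0.023518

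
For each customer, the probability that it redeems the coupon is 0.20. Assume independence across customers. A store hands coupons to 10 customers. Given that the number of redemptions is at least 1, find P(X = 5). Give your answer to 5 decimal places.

0.02960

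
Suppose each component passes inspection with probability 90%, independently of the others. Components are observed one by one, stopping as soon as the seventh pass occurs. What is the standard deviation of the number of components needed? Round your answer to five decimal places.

Y = total components until the seventh success; negative binomial with r=7, p=0.90.
SD(Y) = √[r(1−p)/p²] = √(0.8641975) = 0.9296223

0.92962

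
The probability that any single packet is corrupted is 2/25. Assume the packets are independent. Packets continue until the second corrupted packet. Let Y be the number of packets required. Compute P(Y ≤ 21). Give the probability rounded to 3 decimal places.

Finishing within 21 packets ⇔ at least 2 successes in the first 21. With X ~ Binomial(21, 0.08), P(Y ≤ 21) = 1 − P(X ≤ 1).
  k=0: C(21,0)·0.08^0·0.92^21 = 0.17360
  k=1: C(21,1)·0.08^1·0.92^20 = 0.31700
1 − 0.49060 = 0.50940

0.509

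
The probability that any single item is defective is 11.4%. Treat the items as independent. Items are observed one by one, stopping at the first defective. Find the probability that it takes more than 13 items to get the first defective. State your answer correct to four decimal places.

0.2073

Y = number of items to the first success; geometric, p = 0.114.
P(Y > 13) = P(first 13 all fail) = (1−p)^13 = 0.207319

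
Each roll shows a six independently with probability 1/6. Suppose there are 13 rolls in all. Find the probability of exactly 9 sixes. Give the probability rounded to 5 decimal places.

X ~ Binomial(n=13, p=0.166667).
P(X=9) = C(13,9) · p^9 · (1−p)^4
= 715 · 9.9229e-08 · 0.48225 = 0.0000342

0.00003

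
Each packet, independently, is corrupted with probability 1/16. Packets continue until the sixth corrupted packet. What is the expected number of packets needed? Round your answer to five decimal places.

96.00000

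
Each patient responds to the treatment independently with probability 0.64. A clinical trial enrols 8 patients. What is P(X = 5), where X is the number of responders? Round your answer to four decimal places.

X ~ Binomial(n=8, p=0.64).
P(X=5) = C(8,5) · p^5 · (1−p)^3
= 56 · 0.10737 · 0.046656 = 0.280540

0.2805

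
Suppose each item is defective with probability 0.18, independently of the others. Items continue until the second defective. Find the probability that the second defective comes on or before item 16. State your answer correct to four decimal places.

0.8115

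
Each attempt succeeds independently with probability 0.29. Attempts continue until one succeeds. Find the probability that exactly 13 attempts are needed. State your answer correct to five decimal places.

0.00476

Geometric (trials to first success), p = 0.29.
P(Y = 13) = (1−p)^12 · p = 0.01641 · 0.29 = 0.0047588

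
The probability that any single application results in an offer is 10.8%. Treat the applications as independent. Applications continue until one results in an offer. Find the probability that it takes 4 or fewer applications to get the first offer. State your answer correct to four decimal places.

0.3669

Y = number of applications to the first success; geometric, p = 0.108.
P(Y ≤ 4) = 1 − (1−p)^4 = 1 − 0.633081 = 0.366919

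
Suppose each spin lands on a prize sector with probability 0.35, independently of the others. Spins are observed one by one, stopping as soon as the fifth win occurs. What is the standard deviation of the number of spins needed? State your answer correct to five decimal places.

Y = total spins until the fifth success; negative binomial with r=5, p=0.35.
SD(Y) = √[r(1−p)/p²] = √(26.5306122) = 5.1507875

5.15079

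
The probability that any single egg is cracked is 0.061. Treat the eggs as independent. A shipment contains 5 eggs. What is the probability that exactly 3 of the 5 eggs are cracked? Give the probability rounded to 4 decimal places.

0.0020

X ~ Binomial(n=5, p=0.061).
P(X=3) = C(5,3) · p^3 · (1−p)^2
= 10 · 0.00022698 · 0.88172 = 0.002001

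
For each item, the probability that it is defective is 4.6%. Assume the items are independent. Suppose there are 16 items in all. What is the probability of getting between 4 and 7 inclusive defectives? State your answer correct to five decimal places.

X ~ Binomial(16, 0.046); P(4 ≤ X ≤ 7) = Σ C(16,k) p^k (1−p)^(16−k) over k:
  k=4: C(16,4)·0.046^4·0.954^12 = 0.0046311
  k=5: C(16,5)·0.046^5·0.954^11 = 0.0005359
  k=6: C(16,6)·0.046^6·0.954^10 = 0.0000474
  k=7: C(16,7)·0.046^7·0.954^9 = 0.0000033
Total = 0.0052177

0.00522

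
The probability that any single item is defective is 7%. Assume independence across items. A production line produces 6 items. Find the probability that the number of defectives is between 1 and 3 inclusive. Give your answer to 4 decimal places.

0.3527

X ~ Binomial(6, 0.07); P(1 ≤ X ≤ 3) = Σ C(6,k) p^k (1−p)^(6−k) over k:
  k=1: C(6,1)·0.07^1·0.93^5 = 0.292189
  k=2: C(6,2)·0.07^2·0.93^4 = 0.054982
  k=3: C(6,3)·0.07^3·0.93^3 = 0.005518
Total = 0.352689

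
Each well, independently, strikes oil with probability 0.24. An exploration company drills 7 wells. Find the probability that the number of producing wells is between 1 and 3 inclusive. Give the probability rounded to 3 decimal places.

X ~ Binomial(7, 0.24); P(1 ≤ X ≤ 3) = Σ C(7,k) p^k (1−p)^(7−k) over k:
  k=1: C(7,1)·0.24^1·0.76^6 = 0.32374
  k=2: C(7,2)·0.24^2·0.76^5 = 0.30670
  k=3: C(7,3)·0.24^3·0.76^4 = 0.16142
Total = 0.79185

0.792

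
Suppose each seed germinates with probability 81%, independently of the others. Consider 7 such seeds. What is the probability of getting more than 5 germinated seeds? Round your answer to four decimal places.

X ~ Binomial(7, 0.81); P(X ≥ 6) = Σ C(7,k) p^k (1−p)^(7−k) over k:
  k=6: C(7,6)·0.81^6·0.19^1 = 0.375631
  k=7: C(7,7)·0.81^7·0.19^0 = 0.228768
Total = 0.604399

0.6044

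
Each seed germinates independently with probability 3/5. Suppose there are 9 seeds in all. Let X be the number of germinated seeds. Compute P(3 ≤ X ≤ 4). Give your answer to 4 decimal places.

X ~ Binomial(9, 0.60); P(3 ≤ X ≤ 4) = Σ C(9,k) p^k (1−p)^(9−k) over k:
  k=3: C(9,3)·0.60^3·0.40^6 = 0.074318
  k=4: C(9,4)·0.60^4·0.40^5 = 0.167215
Total = 0.241533

0.2415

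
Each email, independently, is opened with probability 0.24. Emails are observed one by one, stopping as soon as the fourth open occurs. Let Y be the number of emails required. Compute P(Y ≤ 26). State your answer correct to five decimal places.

Finishing within 26 emails ⇔ at least 4 successes in the first 26. With X ~ Binomial(26, 0.24), P(Y ≤ 26) = 1 − P(X ≤ 3).
  k=0: C(26,0)·0.24^0·0.76^26 = 0.0007964
  k=1: C(26,1)·0.24^1·0.76^25 = 0.0065392
  k=2: C(26,2)·0.24^2·0.76^24 = 0.0258126
  k=3: C(26,3)·0.24^3·0.76^23 = 0.0652108
1 − 0.0983591 = 0.9016409

0.90164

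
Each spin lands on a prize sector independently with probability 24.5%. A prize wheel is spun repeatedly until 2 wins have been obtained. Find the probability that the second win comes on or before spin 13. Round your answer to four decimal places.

0.8648

Finishing within 13 spins ⇔ at least 2 successes in the first 13. With X ~ Binomial(13, 0.245), P(Y ≤ 13) = 1 − P(X ≤ 1).
  k=0: C(13,0)·0.245^0·0.755^13 = 0.025901
  k=1: C(13,1)·0.245^1·0.755^12 = 0.109263
1 − 0.135164 = 0.864836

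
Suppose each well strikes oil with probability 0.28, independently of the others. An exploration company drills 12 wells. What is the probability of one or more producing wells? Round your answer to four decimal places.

0.9806

P(at least one) = 1 − P(none) = 1 − (1 − 0.28)^12
= 1 − 0.019408 = 0.980592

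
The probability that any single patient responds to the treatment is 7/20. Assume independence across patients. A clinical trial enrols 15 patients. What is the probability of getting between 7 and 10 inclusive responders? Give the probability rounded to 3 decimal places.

X ~ Binomial(15, 0.35); P(7 ≤ X ≤ 10) = Σ C(15,k) p^k (1−p)^(15−k) over k:
  k=7: C(15,7)·0.35^7·0.65^8 = 0.13193
  k=8: C(15,8)·0.35^8·0.65^7 = 0.07104
  k=9: C(15,9)·0.35^9·0.65^6 = 0.02975
  k=10: C(15,10)·0.35^10·0.65^5 = 0.00961
Total = 0.24233

0.242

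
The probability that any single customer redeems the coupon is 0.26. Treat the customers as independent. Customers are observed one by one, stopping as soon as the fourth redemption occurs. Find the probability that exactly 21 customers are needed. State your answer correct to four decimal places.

0.0312

Y = trial on which the fourth success occurs; negative binomial, r=4, p=0.26.
P(Y=21) = C(20,3) · p^4 · (1−p)^17
= 1140 · 0.0045698 · 0.0059833 = 0.031170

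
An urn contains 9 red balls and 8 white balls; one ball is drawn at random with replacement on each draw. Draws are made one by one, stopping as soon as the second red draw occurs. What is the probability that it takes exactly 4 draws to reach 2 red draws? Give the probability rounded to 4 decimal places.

Y = trial on which the second success occurs; negative binomial, r=2, p=0.529412.
P(Y=4) = C(3,1) · p^2 · (1−p)^2
= 3 · 0.28028 · 0.22145 = 0.186205

0.1862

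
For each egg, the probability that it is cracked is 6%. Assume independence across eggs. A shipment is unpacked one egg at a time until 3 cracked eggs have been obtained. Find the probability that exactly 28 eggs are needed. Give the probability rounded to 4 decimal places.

Y = trial on which the third success occurs; negative binomial, r=3, p=0.06.
P(Y=28) = C(27,2) · p^3 · (1−p)^25
= 351 · 0.000216 · 0.21291 = 0.016142

0.0161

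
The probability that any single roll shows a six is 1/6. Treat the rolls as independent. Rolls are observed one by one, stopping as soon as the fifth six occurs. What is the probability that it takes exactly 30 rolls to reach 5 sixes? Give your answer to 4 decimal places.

0.0320

Y = trial on which the fifth success occurs; negative binomial, r=5, p=0.166667.
P(Y=30) = C(29,4) · p^5 · (1−p)^25
= 23751 · 0.0001286 · 0.010483 = 0.032018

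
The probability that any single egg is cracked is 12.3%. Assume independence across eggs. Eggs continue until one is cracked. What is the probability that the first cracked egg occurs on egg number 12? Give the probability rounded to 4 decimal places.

Geometric (trials to first success), p = 0.123.
P(Y = 12) = (1−p)^11 · p = 0.23605 · 0.123 = 0.029034

0.0290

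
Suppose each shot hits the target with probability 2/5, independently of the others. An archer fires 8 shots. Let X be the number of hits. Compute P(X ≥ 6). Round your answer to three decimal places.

X ~ Binomial(8, 0.40); P(X ≥ 6) = Σ C(8,k) p^k (1−p)^(8−k) over k:
  k=6: C(8,6)·0.40^6·0.60^2 = 0.04129
  k=7: C(8,7)·0.40^7·0.60^1 = 0.00786
  k=8: C(8,8)·0.40^8·0.60^0 = 0.00066
Total = 0.04981

0.050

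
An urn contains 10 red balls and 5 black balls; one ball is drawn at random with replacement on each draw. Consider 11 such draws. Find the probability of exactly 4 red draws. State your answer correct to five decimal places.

X ~ Binomial(n=11, p=0.666667).
P(X=4) = C(11,4) · p^4 · (1−p)^7
= 330 · 0.19753 · 0.00045725 = 0.0298058

0.02981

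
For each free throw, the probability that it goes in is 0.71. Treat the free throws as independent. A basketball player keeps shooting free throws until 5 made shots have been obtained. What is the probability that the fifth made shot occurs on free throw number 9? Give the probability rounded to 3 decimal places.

Y = trial on which the fifth success occurs; negative binomial, r=5, p=0.71.
P(Y=9) = C(8,4) · p^5 · (1−p)^4
= 70 · 0.18042 · 0.0070728 = 0.08933

0.089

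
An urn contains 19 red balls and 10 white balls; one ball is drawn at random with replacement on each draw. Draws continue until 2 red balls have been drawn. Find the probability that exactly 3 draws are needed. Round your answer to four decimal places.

0.2960

Y = trial on which the second success occurs; negative binomial, r=2, p=0.655172.
P(Y=3) = C(2,1) · p^2 · (1−p)^1
= 2 · 0.42925 · 0.34483 = 0.296035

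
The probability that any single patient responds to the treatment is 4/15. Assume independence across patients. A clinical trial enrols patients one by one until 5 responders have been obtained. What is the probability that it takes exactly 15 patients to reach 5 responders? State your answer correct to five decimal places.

0.06071

Y = trial on which the fifth success occurs; negative binomial, r=5, p=0.266667.
P(Y=15) = C(14,4) · p^5 · (1−p)^10
= 1001 · 0.0013485 · 0.044979 = 0.0607144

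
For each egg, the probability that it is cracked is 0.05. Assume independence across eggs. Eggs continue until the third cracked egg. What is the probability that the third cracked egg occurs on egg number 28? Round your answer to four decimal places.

0.0122

Y = trial on which the third success occurs; negative binomial, r=3, p=0.05.
P(Y=28) = C(27,2) · p^3 · (1−p)^25
= 351 · 0.000125 · 0.27739 = 0.012170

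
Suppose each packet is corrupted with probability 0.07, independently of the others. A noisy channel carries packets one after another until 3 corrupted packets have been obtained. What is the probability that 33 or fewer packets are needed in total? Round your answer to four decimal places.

0.4095

Finishing within 33 packets ⇔ at least 3 successes in the first 33. With X ~ Binomial(33, 0.07), P(Y ≤ 33) = 1 − P(X ≤ 2).
  k=0: C(33,0)·0.07^0·0.93^33 = 0.091188
  k=1: C(33,1)·0.07^1·0.93^32 = 0.226499
  k=2: C(33,2)·0.07^2·0.93^31 = 0.272773
1 − 0.590460 = 0.409540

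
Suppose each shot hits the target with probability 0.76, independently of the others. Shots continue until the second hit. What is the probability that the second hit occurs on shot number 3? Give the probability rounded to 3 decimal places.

0.277

Y = trial on which the second success occurs; negative binomial, r=2, p=0.76.
P(Y=3) = C(2,1) · p^2 · (1−p)^1
= 2 · 0.5776 · 0.24 = 0.27725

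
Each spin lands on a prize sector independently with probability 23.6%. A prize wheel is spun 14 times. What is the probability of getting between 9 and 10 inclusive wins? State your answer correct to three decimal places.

0.001

X ~ Binomial(14, 0.236); P(9 ≤ X ≤ 10) = Σ C(14,k) p^k (1−p)^(14−k) over k:
  k=9: C(14,9)·0.236^9·0.764^5 = 0.00118
  k=10: C(14,10)·0.236^10·0.764^4 = 0.00018
Total = 0.00137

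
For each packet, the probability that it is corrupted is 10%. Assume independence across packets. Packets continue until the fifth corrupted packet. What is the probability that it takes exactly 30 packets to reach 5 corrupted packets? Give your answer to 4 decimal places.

Y = trial on which the fifth success occurs; negative binomial, r=5, p=0.10.
P(Y=30) = C(29,4) · p^5 · (1−p)^25
= 23751 · 1e-05 · 0.07179 = 0.017051

0.0171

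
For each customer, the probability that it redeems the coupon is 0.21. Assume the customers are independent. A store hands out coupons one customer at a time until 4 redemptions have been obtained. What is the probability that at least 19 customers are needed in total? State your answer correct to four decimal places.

Needing more than 18 customers ⇔ fewer than 4 successes in the first 18. With X ~ Binomial(18, 0.21), P(Y > 18) = P(X ≤ 3).
  k=0: C(18,0)·0.21^0·0.79^18 = 0.014364
  k=1: C(18,1)·0.21^1·0.79^17 = 0.068731
  k=2: C(18,2)·0.21^2·0.79^16 = 0.155297
  k=3: C(18,3)·0.21^3·0.79^15 = 0.220168
P(X ≤ 3) = 0.458561

0.4586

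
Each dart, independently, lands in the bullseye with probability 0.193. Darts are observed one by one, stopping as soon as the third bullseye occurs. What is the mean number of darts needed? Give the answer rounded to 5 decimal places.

Y = total darts until the third success; negative binomial with r=3, p=0.193.
E[Y] = r / p = 3 / 0.193 = 15.5440415

15.54404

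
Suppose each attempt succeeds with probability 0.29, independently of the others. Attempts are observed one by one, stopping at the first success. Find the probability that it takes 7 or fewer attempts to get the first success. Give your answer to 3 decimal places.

Y = number of attempts to the first success; geometric, p = 0.29.
P(Y ≤ 7) = 1 − (1−p)^7 = 1 − 0.09095 = 0.90905

0.909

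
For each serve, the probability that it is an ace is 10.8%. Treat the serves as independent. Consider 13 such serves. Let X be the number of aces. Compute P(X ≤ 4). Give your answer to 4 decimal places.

X ~ Binomial(13, 0.108); P(X ≤ 4) = Σ C(13,k) p^k (1−p)^(13−k) over k:
  k=0: C(13,0)·0.108^0·0.892^13 = 0.226331
  k=1: C(13,1)·0.108^1·0.892^12 = 0.356242
  k=2: C(13,2)·0.108^2·0.892^11 = 0.258795
  k=3: C(13,3)·0.108^3·0.892^10 = 0.114891
  k=4: C(13,4)·0.108^4·0.892^9 = 0.034776
Total = 0.991035

0.9910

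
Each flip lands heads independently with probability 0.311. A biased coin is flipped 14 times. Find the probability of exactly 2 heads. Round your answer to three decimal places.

X ~ Binomial(n=14, p=0.311).
P(X=2) = C(14,2) · p^2 · (1−p)^12
= 91 · 0.096721 · 0.011445 = 0.10074

0.101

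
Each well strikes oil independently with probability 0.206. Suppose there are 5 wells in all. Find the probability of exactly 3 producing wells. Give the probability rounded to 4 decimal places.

X ~ Binomial(n=5, p=0.206).
P(X=3) = C(5,3) · p^3 · (1−p)^2
= 10 · 0.0087418 · 0.63044 = 0.055112

0.0551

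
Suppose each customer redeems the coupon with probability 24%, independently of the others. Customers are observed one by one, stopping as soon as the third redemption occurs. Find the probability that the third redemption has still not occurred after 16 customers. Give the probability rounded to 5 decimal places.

0.22323

Needing more than 16 customers ⇔ fewer than 3 successes in the first 16. With X ~ Binomial(16, 0.24), P(Y > 16) = P(X ≤ 2).
  k=0: C(16,0)·0.24^0·0.76^16 = 0.0123885
  k=1: C(16,1)·0.24^1·0.76^15 = 0.0625943
  k=2: C(16,2)·0.24^2·0.76^14 = 0.1482498
P(X ≤ 2) = 0.2232326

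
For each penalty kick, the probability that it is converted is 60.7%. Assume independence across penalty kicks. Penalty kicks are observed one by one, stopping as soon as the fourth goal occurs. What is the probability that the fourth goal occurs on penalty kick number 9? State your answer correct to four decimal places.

0.0713

Y = trial on which the fourth success occurs; negative binomial, r=4, p=0.607.
P(Y=9) = C(8,3) · p^4 · (1−p)^5
= 56 · 0.13575 · 0.0093748 = 0.071270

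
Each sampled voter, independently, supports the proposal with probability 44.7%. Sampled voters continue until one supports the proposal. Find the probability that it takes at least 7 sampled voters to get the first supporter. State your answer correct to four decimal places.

0.0286

Y = number of sampled voters to the first success; geometric, p = 0.447.
P(Y > 6) = P(first 6 all fail) = (1−p)^6 = 0.028599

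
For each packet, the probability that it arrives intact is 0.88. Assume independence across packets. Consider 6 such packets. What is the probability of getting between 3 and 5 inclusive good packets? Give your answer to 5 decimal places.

0.53305

X ~ Binomial(6, 0.88); P(3 ≤ X ≤ 5) = Σ C(6,k) p^k (1−p)^(6−k) over k:
  k=3: C(6,3)·0.88^3·0.12^3 = 0.0235517
  k=4: C(6,4)·0.88^4·0.12^2 = 0.1295342
  k=5: C(6,5)·0.88^5·0.12^1 = 0.3799670
Total = 0.5330529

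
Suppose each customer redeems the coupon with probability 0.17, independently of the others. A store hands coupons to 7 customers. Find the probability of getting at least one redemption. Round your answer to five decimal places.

0.72864

P(at least one) = 1 − P(none) = 1 − (1 − 0.17)^7
= 1 − 0.2713605 = 0.7286395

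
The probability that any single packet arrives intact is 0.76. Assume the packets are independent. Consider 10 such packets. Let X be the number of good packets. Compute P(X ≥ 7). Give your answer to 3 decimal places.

0.799

X ~ Binomial(10, 0.76); P(X ≥ 7) = Σ C(10,k) p^k (1−p)^(10−k) over k:
  k=7: C(10,7)·0.76^7·0.24^3 = 0.24295
  k=8: C(10,8)·0.76^8·0.24^2 = 0.28850
  k=9: C(10,9)·0.76^9·0.24^1 = 0.20302
  k=10: C(10,10)·0.76^10·0.24^0 = 0.06429
Total = 0.79875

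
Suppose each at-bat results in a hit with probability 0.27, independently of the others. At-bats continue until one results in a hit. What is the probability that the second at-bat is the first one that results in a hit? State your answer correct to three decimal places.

0.197

Geometric (trials to first success), p = 0.27.
P(Y = 2) = (1−p)^1 · p = 0.73 · 0.27 = 0.19710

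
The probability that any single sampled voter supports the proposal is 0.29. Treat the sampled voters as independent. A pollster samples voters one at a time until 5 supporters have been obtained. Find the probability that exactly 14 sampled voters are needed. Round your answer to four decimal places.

Y = trial on which the fifth success occurs; negative binomial, r=5, p=0.29.
P(Y=14) = C(13,4) · p^5 · (1−p)^9
= 715 · 0.0020511 · 0.045849 = 0.067239

0.0672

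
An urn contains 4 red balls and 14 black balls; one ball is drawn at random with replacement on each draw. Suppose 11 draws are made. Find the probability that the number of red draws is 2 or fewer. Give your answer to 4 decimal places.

0.5439

X ~ Binomial(11, 0.222222); P(X ≤ 2) = Σ C(11,k) p^k (1−p)^(11−k) over k:
  k=0: C(11,0)·0.222222^0·0.777778^11 = 0.063010
  k=1: C(11,1)·0.222222^1·0.777778^10 = 0.198032
  k=2: C(11,2)·0.222222^2·0.777778^9 = 0.282903
Total = 0.543945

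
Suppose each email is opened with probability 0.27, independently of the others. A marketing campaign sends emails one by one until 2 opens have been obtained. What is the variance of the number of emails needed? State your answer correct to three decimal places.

20.027

Y = total emails until the second success; negative binomial with r=2, p=0.27.
Var(Y) = r(1−p)/p² = 2·0.73 / 0.27² = 20.02743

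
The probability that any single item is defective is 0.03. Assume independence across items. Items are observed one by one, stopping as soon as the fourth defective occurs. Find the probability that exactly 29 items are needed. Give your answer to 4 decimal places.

0.0012

Y = trial on which the fourth success occurs; negative binomial, r=4, p=0.03.
P(Y=29) = C(28,3) · p^4 · (1−p)^25
= 3276 · 8.1e-07 · 0.46697 = 0.001239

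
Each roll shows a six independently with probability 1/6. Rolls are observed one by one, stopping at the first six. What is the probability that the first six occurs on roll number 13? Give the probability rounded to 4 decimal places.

Geometric (trials to first success), p = 0.166667.
P(Y = 13) = (1−p)^12 · p = 0.11216 · 0.166667 = 0.018693

0.0187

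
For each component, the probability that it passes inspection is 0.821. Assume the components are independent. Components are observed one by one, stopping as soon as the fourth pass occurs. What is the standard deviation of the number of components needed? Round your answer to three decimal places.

1.031

Y = total components until the fourth success; negative binomial with r=4, p=0.821.
SD(Y) = √[r(1−p)/p²] = √(1.06225) = 1.03066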